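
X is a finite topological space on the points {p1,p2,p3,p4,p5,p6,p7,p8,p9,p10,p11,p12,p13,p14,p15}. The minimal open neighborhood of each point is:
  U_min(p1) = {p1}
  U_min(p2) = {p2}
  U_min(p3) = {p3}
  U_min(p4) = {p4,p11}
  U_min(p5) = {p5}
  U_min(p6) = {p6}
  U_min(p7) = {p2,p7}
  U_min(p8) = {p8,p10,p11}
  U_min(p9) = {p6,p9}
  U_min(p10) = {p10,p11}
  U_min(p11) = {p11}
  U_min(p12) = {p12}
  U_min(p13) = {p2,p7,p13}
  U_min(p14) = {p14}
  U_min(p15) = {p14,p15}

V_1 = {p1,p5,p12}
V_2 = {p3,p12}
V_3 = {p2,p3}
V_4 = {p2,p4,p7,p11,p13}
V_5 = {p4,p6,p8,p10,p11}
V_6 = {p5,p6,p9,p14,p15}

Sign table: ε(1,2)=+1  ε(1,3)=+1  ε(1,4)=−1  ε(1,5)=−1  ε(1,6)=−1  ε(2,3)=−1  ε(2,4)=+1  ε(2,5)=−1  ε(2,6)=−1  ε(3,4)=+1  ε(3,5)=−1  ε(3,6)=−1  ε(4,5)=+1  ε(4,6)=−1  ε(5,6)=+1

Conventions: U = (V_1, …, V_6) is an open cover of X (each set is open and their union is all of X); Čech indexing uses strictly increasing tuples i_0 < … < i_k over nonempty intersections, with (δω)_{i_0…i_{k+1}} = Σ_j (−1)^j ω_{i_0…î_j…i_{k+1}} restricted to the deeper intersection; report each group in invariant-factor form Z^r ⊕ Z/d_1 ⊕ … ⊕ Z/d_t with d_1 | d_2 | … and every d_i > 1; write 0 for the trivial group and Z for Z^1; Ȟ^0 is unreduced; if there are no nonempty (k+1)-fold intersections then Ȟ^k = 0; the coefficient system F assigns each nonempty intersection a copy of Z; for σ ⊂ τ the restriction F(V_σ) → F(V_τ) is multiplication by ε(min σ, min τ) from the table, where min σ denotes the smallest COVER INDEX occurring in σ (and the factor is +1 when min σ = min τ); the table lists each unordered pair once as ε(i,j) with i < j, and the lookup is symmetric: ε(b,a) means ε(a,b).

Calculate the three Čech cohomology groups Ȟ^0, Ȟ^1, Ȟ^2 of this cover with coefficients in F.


nonempty intersections:
  V12={p12} V16={p5} V23={p3} V34={p2} V45={p4,p11} V56={p6}
C dims 6,6; δ0: rk 5, SNF 1^5
Ȟ^0: (6−5)−0=1 ⇒ Z
Ȟ^1: (6−0)−5=1 ⇒ Z
Ȟ^2: (0−0)−0=0 ⇒ 0

Ȟ^0 = Z; Ȟ^1 = Z; Ȟ^2 = 0


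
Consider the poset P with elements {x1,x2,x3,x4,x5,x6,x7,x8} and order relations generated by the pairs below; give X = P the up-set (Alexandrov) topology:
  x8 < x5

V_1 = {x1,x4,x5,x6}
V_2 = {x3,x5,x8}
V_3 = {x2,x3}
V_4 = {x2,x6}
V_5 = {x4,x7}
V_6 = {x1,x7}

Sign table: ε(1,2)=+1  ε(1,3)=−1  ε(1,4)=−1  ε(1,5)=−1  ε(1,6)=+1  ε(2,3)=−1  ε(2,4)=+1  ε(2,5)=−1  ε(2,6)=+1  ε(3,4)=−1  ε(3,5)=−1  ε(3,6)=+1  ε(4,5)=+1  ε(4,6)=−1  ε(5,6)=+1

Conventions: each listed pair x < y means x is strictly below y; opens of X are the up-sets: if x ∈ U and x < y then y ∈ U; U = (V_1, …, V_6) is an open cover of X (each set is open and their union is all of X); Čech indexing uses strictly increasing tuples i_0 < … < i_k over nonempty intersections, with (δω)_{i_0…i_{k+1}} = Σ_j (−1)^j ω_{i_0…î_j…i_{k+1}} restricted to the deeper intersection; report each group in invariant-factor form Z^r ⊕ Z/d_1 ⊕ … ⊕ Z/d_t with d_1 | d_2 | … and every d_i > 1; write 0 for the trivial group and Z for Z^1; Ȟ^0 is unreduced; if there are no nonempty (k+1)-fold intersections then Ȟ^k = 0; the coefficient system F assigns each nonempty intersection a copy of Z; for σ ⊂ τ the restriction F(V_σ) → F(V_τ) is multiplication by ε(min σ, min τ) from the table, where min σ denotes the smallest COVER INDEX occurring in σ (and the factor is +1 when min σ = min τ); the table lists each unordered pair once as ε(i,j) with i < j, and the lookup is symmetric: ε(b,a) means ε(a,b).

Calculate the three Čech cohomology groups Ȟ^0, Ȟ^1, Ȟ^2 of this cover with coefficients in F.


Ȟ^0 ≅ 0, Ȟ^1 ≅ Z ⊕ Z/2, Ȟ^2 ≅ 0

nonempty overlaps:
  V12={x5} V14={x6} V15={x4} V16={x1} V23={x3} V34={x2} V56={x7}
C dims 6,7; δ0: rk 6, SNF 1^5·2
degree 0: 6−6−0 = 0 → Ȟ^0 ≅ 0
degree 1: 7−0−6 = 1 plus torsion [2] → Ȟ^1 ≅ Z ⊕ Z/2
degree 2: 0−0−0 = 0 → Ȟ^2 ≅ 0


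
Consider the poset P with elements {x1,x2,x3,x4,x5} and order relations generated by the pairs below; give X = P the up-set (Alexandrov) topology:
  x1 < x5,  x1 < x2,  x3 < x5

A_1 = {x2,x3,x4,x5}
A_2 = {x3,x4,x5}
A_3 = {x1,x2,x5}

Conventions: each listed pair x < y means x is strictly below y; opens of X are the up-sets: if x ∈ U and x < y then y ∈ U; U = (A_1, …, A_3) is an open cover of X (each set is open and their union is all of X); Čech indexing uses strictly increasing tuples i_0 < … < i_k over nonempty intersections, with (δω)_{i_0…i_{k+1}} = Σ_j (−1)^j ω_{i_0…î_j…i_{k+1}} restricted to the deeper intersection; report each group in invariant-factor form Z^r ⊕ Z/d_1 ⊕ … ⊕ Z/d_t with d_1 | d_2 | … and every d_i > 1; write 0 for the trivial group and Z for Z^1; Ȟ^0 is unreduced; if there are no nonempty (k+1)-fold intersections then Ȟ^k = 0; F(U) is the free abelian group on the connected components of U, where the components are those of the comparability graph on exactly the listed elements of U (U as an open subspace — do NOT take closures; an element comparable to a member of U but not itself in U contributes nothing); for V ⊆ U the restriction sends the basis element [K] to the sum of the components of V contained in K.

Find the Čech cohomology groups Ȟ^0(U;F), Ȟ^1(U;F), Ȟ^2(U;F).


Ȟ^0 = Z^2,  Ȟ^1 = 0,  Ȟ^2 = 0

cover nerve:
  A12={x3,x4,x5} A13={x2,x5} A23={x5}
  A123={x5}
components per intersection:
  A1: {x2} {x3,x5} {x4}
  A2: {x3,x5} {x4}
  A3: {x1,x2,x5}
  A12: {x3,x5} {x4}
  A13: {x2} {x5}
  A23: {x5}
  A123: {x5}
C dims 6,5,1; δ0: rk 4, SNF 1^4; δ1: rk 1, SNF 1^1
Ȟ^0: (6−4)−0=2 ⇒ Z^2
Ȟ^1: (5−1)−4=0 ⇒ 0
Ȟ^2: (1−0)−1=0 ⇒ 0


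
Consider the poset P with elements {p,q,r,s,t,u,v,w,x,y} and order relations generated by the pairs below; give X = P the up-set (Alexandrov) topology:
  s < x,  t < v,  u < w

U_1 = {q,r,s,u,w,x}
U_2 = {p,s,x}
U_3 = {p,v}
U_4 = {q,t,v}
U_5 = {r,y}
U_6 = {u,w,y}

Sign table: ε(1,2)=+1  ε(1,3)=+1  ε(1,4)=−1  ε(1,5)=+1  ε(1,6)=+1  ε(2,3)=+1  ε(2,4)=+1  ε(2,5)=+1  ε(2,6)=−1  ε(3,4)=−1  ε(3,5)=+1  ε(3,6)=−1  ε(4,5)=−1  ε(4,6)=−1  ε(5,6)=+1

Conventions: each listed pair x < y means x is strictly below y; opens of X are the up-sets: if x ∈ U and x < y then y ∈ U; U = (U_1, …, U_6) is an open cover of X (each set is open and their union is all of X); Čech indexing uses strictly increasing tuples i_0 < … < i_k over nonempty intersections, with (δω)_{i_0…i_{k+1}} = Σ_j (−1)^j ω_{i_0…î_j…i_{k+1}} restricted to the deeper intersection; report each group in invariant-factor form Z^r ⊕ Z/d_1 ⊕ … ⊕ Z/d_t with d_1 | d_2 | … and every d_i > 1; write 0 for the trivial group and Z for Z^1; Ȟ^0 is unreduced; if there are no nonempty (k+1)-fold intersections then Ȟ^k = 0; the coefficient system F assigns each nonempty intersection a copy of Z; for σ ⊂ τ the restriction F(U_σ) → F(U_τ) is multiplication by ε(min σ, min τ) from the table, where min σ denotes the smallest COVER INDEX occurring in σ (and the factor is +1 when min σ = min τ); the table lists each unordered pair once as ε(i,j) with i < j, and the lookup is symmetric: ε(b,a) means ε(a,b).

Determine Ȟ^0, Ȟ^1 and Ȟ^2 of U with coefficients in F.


nonempty overlaps:
  U12={s,x} U14={q} U15={r} U16={u,w} U23={p} U34={v} U56={y}
C dims 6,7; δ0: rk 5, SNF 1^5
degree 0: 6−5−0 = 1 → Ȟ^0 ≅ Z
degree 1: 7−0−5 = 2 → Ȟ^1 ≅ Z^2
degree 2: 0−0−0 = 0 → Ȟ^2 ≅ 0

Ȟ^0(U;F) ≅ Z,  Ȟ^1(U;F) ≅ Z^2,  Ȟ^2(U;F) ≅ 0


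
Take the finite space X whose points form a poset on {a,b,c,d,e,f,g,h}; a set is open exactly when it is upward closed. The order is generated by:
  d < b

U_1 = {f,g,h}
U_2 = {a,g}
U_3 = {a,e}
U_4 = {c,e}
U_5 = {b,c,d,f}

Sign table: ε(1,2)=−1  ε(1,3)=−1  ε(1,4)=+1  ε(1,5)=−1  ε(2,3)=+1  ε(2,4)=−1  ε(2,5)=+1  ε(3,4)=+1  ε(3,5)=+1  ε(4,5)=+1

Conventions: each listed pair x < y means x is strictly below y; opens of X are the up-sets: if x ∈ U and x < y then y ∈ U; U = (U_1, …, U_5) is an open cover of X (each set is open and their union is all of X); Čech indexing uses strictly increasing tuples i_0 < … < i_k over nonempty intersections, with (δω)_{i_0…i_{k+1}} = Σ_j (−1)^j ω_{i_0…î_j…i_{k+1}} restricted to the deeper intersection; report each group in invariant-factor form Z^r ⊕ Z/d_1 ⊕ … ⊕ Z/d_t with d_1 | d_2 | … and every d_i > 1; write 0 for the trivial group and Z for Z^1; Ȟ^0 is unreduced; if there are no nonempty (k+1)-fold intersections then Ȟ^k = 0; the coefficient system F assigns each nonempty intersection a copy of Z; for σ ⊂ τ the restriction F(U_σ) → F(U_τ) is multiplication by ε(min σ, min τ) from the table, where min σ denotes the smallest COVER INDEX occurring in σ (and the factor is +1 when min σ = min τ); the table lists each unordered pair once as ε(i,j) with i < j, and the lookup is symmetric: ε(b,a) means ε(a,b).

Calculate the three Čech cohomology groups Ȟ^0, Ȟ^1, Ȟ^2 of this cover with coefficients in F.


intersection data:
  U12={g} U15={f} U23={a} U34={e} U45={c}
C dims 5,5; δ0: rk 4, SNF 1^4
Ȟ^0 = (5 − 4) − 0 = 1, so Ȟ^0 ≅ Z
Ȟ^1 = (5 − 0) − 4 = 1, so Ȟ^1 ≅ Z
Ȟ^2 = (0 − 0) − 0 = 0, so Ȟ^2 ≅ 0

Ȟ^0 = Z, Ȟ^1 = Z, Ȟ^2 = 0


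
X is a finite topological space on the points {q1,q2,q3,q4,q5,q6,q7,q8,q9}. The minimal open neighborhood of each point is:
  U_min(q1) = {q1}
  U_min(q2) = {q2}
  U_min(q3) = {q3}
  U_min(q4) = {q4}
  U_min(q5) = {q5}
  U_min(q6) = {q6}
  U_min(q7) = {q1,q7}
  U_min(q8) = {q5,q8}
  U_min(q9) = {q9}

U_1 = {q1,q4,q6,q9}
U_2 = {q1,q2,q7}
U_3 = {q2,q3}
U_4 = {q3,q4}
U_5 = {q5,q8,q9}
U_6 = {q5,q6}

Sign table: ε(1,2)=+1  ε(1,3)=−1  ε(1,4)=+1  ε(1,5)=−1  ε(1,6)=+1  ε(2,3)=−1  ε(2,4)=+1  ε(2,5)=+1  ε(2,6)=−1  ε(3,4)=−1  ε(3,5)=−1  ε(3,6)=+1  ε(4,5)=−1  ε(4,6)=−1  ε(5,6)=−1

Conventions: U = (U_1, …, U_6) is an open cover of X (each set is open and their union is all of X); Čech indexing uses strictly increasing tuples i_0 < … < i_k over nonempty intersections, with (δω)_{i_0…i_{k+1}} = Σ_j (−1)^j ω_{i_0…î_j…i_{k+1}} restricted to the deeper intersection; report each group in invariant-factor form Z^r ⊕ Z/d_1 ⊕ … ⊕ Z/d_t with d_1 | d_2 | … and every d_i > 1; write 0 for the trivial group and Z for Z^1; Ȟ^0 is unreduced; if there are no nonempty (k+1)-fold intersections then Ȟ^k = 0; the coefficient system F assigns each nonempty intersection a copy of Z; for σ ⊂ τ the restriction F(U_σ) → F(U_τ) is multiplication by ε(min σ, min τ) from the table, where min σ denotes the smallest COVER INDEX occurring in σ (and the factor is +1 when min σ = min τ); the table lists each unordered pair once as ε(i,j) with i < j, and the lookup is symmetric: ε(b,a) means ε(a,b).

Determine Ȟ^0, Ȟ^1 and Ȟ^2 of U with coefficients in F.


intersection data:
  U12={q1} U14={q4} U15={q9} U16={q6} U23={q2} U34={q3} U56={q5}
C dims 6,7; δ0: rk 5, SNF 1^5
Ȟ^0 = (6 − 5) − 0 = 1, so Ȟ^0 ≅ Z
Ȟ^1 = (7 − 0) − 5 = 2, so Ȟ^1 ≅ Z^2
Ȟ^2 = (0 − 0) − 0 = 0, so Ȟ^2 ≅ 0

Ȟ^0 = Z, Ȟ^1 = Z^2, Ȟ^2 = 0


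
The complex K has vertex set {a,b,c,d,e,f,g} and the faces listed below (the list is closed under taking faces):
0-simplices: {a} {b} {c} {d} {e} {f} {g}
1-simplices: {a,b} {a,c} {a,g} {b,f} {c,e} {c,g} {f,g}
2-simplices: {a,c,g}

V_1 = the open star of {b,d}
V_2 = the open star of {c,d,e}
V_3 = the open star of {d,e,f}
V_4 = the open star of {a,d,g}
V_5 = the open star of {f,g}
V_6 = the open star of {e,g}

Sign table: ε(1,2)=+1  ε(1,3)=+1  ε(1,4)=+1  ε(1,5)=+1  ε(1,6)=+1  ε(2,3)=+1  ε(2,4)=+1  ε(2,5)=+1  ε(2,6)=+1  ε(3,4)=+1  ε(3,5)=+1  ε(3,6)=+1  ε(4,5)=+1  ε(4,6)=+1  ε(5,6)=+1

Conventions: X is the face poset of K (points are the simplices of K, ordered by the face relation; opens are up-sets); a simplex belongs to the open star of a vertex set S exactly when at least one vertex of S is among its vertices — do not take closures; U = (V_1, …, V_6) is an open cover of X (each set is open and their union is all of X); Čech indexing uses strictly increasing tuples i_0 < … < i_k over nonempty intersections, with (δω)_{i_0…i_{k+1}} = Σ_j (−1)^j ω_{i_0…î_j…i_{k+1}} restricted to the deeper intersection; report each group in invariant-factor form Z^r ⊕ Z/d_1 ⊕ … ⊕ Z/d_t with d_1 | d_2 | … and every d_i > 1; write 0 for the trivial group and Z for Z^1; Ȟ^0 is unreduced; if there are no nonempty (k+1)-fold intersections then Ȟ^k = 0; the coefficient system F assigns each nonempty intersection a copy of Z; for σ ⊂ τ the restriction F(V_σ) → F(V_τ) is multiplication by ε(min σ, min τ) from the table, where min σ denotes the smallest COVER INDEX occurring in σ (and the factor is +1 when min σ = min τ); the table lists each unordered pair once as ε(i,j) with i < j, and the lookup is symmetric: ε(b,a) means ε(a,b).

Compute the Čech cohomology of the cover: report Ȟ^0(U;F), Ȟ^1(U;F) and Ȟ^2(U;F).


Ȟ^0(U;F) ≅ Z, Ȟ^1(U;F) ≅ 0 and Ȟ^2(U;F) ≅ Z

nonempty overlaps:
  V1={{b},{d},{a,b},{b,f}} V2={{c},{d},{e},{a,c},{c,e},{c,g},{a,c,g}} V3={{d},{e},{f},{b,f},{c,e},{f,g}} V4={{a},{d},{g},{a,b},{a,c},{a,g},{c,g},{f,g},{a,c,g}} V5={{f},{g},{a,g},{b,f},{c,g},{f,g},{a,c,g}} V6={{e},{g},{a,g},{c,e},{c,g},{f,g},{a,c,g}}
  V12={{d}} V13={{d},{b,f}} V14={{d},{a,b}} V15={{b,f}} V23={{d},{e},{c,e}} V24={{d},{a,c},{c,g},{a,c,g}} V25={{c,g},{a,c,g}} V26={{e},{c,e},{c,g},{a,c,g}} V34={{d},{f,g}} V35={{f},{b,f},{f,g}} V36={{e},{c,e},{f,g}} V45={{g},{a,g},{c,g},{f,g},{a,c,g}} V46={{g},{a,g},{c,g},{f,g},{a,c,g}} V56={{g},{a,g},{c,g},{f,g},{a,c,g}}
  V123={{d}} V124={{d}} V134={{d}} V135={{b,f}} V234={{d}} V236={{e},{c,e}} V245={{c,g},{a,c,g}} V246={{c,g},{a,c,g}} V256={{c,g},{a,c,g}} V345={{f,g}} V346={{f,g}} V356={{f,g}} V456={{g},{a,g},{c,g},{f,g},{a,c,g}}
  V1234={{d}} V2456={{c,g},{a,c,g}} V3456={{f,g}}
C dims 6,14,13,3; δ0: rk 5, SNF 1^5; δ1: rk 9, SNF 1^9; δ2: rk 3, SNF 1^3
degree 0: 6−5−0 = 1 → Ȟ^0 ≅ Z
degree 1: 14−9−5 = 0 → Ȟ^1 ≅ 0
degree 2: 13−3−9 = 1 → Ȟ^2 ≅ Z


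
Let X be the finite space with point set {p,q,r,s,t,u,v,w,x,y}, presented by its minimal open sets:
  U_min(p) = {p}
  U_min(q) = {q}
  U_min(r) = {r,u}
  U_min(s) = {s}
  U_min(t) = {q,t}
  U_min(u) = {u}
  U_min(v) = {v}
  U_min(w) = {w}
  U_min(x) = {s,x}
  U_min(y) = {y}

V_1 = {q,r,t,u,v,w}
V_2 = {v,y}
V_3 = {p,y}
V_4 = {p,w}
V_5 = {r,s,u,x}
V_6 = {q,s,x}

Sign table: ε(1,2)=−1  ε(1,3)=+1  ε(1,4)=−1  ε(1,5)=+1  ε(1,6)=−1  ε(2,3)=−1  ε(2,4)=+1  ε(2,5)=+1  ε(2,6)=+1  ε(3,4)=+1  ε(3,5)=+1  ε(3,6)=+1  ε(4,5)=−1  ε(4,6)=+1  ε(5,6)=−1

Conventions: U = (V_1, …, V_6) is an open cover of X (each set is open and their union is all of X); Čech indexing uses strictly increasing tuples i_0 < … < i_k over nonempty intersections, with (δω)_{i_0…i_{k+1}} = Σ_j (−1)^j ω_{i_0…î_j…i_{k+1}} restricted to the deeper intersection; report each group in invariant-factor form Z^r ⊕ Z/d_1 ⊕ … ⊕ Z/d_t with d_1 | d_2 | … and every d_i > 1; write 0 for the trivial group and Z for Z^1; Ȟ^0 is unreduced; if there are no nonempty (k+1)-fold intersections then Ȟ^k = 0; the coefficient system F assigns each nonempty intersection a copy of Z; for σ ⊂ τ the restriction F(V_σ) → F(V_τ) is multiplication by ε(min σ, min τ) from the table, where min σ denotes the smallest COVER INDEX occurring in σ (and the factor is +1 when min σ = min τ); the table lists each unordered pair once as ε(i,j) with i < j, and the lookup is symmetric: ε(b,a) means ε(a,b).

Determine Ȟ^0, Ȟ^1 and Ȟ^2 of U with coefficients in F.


Ȟ^0 ≅ 0,  Ȟ^1 ≅ Z ⊕ Z/2,  Ȟ^2 ≅ 0

nonempty overlaps:
  V12={v} V14={w} V15={r,u} V16={q} V23={y} V34={p} V56={s,x}
C dims 6,7; δ0: rk 6, SNF 1^5·2
degree 0: 6−6−0 = 0 → Ȟ^0 ≅ 0
degree 1: 7−0−6 = 1 plus torsion [2] → Ȟ^1 ≅ Z ⊕ Z/2
degree 2: 0−0−0 = 0 → Ȟ^2 ≅ 0


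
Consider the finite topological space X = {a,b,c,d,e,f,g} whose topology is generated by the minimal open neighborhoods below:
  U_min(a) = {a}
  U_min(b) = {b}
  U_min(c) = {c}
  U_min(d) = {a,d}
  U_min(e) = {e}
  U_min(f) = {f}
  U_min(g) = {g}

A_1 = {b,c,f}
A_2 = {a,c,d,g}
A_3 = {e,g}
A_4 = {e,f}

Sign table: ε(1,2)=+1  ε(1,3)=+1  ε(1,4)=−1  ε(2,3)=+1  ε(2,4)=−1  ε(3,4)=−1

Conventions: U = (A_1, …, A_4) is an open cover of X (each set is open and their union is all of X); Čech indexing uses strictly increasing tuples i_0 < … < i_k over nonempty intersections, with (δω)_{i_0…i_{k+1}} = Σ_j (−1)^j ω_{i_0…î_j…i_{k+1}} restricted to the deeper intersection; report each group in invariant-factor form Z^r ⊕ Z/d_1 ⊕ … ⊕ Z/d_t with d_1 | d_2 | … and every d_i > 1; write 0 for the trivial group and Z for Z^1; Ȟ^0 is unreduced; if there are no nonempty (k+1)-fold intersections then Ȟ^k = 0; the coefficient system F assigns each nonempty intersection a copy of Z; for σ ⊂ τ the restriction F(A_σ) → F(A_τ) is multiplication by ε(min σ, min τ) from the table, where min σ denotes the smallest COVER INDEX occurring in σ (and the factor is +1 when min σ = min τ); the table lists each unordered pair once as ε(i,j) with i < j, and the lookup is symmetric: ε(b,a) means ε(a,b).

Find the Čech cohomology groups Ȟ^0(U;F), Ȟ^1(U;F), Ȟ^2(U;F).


Ȟ^0 = Z; Ȟ^1 = Z; Ȟ^2 = 0

nonempty intersections:
  A12={c} A14={f} A23={g} A34={e}
C dims 4,4; δ0: rk 3, SNF 1^3
Ȟ^0: (4−3)−0=1 ⇒ Z
Ȟ^1: (4−0)−3=1 ⇒ Z
Ȟ^2: (0−0)−0=0 ⇒ 0


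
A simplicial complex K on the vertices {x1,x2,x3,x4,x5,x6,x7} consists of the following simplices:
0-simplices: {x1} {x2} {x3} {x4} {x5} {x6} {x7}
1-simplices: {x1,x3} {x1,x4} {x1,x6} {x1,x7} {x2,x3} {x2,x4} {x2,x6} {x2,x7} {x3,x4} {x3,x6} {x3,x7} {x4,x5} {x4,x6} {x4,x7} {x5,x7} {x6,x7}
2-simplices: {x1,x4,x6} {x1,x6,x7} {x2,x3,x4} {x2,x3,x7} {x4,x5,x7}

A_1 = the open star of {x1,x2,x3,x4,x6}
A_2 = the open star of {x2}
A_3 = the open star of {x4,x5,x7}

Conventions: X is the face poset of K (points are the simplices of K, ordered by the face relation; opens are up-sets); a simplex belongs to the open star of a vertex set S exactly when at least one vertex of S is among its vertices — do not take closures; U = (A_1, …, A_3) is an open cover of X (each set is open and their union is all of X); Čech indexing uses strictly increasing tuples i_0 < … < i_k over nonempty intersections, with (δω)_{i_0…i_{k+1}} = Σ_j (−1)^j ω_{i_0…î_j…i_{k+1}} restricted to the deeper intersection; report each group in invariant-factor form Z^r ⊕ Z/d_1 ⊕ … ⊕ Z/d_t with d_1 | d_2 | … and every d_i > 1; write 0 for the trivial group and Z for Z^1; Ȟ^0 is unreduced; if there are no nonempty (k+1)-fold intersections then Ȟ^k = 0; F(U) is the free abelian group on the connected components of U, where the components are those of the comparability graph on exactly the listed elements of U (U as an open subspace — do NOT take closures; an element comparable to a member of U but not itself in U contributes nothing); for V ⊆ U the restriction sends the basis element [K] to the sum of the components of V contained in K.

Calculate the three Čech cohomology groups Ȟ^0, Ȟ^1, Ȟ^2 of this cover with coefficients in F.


Ȟ^0 = Z,  Ȟ^1 = Z^2,  Ȟ^2 = 0

cover nerve:
  A1={{x1},{x2},{x3},{x4},{x6},{x1,x3},{x1,x4},{x1,x6},{x1,x7},{x2,x3},{x2,x4},{x2,x6},{x2,x7},{x3,x4},{x3,x6},{x3,x7},{x4,x5},{x4,x6},{x4,x7},{x6,x7},{x1,x4,x6},{x1,x6,x7},{x2,x3,x4},{x2,x3,x7},{x4,x5,x7}} A2={{x2},{x2,x3},{x2,x4},{x2,x6},{x2,x7},{x2,x3,x4},{x2,x3,x7}} A3={{x4},{x5},{x7},{x1,x4},{x1,x7},{x2,x4},{x2,x7},{x3,x4},{x3,x7},{x4,x5},{x4,x6},{x4,x7},{x5,x7},{x6,x7},{x1,x4,x6},{x1,x6,x7},{x2,x3,x4},{x2,x3,x7},{x4,x5,x7}}
  A12={{x2},{x2,x3},{x2,x4},{x2,x6},{x2,x7},{x2,x3,x4},{x2,x3,x7}} A13={{x4},{x1,x4},{x1,x7},{x2,x4},{x2,x7},{x3,x4},{x3,x7},{x4,x5},{x4,x6},{x4,x7},{x6,x7},{x1,x4,x6},{x1,x6,x7},{x2,x3,x4},{x2,x3,x7},{x4,x5,x7}} A23={{x2,x4},{x2,x7},{x2,x3,x4},{x2,x3,x7}}
  A123={{x2,x4},{x2,x7},{x2,x3,x4},{x2,x3,x7}}
components per intersection:
  A1: {{x1},{x2},{x3},{x4},{x6},{x1,x3},{x1,x4},{x1,x6},{x1,x7},{x2,x3},{x2,x4},{x2,x6},{x2,x7},{x3,x4},{x3,x6},{x3,x7},{x4,x5},{x4,x6},{x4,x7},{x6,x7},{x1,x4,x6},{x1,x6,x7},{x2,x3,x4},{x2,x3,x7},{x4,x5,x7}}
  A2: {{x2},{x2,x3},{x2,x4},{x2,x6},{x2,x7},{x2,x3,x4},{x2,x3,x7}}
  A3: {{x4},{x5},{x7},{x1,x4},{x1,x7},{x2,x4},{x2,x7},{x3,x4},{x3,x7},{x4,x5},{x4,x6},{x4,x7},{x5,x7},{x6,x7},{x1,x4,x6},{x1,x6,x7},{x2,x3,x4},{x2,x3,x7},{x4,x5,x7}}
  A12: {{x2},{x2,x3},{x2,x4},{x2,x6},{x2,x7},{x2,x3,x4},{x2,x3,x7}}
  A13: {{x4},{x1,x4},{x2,x4},{x3,x4},{x4,x5},{x4,x6},{x4,x7},{x1,x4,x6},{x2,x3,x4},{x4,x5,x7}} {{x1,x7},{x6,x7},{x1,x6,x7}} {{x2,x7},{x3,x7},{x2,x3,x7}}
  A23: {{x2,x4},{x2,x3,x4}} {{x2,x7},{x2,x3,x7}}
  A123: {{x2,x4},{x2,x3,x4}} {{x2,x7},{x2,x3,x7}}
C dims 3,6,2; δ0: rk 2, SNF 1^2; δ1: rk 2, SNF 1^2
Ȟ^0: (3−2)−0=1 ⇒ Z
Ȟ^1: (6−2)−2=2 ⇒ Z^2
Ȟ^2: (2−0)−2=0 ⇒ 0


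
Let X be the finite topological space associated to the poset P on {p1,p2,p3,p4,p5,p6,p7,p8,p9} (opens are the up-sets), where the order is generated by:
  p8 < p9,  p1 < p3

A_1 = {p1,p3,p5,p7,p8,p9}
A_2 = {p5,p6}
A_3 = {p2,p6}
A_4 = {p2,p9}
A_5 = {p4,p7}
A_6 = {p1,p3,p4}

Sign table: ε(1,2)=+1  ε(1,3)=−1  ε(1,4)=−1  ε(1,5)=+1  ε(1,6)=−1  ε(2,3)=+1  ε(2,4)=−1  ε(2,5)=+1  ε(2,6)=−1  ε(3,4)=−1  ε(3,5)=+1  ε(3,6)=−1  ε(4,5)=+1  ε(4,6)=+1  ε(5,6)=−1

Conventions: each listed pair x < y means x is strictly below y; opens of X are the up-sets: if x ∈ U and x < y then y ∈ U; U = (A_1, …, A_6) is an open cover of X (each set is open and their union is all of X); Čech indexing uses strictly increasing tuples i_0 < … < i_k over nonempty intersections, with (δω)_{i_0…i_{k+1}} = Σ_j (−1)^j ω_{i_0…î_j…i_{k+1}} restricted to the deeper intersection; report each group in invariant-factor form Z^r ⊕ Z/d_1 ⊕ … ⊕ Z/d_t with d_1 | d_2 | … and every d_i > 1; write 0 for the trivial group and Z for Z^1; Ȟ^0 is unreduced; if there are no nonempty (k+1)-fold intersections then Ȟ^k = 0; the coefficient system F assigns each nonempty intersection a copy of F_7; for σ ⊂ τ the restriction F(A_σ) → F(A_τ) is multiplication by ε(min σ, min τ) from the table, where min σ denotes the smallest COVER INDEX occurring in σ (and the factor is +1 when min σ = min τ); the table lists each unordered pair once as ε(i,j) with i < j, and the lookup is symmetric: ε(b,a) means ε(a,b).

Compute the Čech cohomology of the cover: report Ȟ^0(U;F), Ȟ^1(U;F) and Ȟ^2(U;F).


intersection data:
  A12={p5} A14={p9} A15={p7} A16={p1,p3} A23={p6} A34={p2} A56={p4}
C dims 6,7; δ0: rk_F7 5
Ȟ^0 = (6 − 5) − 0 = 1, so Ȟ^0 ≅ Z/7
Ȟ^1 = (7 − 0) − 5 = 2, so Ȟ^1 ≅ Z/7 ⊕ Z/7
Ȟ^2 = (0 − 0) − 0 = 0, so Ȟ^2 ≅ 0

Ȟ^0 = Z/7; Ȟ^1 = Z/7 ⊕ Z/7; Ȟ^2 = 0


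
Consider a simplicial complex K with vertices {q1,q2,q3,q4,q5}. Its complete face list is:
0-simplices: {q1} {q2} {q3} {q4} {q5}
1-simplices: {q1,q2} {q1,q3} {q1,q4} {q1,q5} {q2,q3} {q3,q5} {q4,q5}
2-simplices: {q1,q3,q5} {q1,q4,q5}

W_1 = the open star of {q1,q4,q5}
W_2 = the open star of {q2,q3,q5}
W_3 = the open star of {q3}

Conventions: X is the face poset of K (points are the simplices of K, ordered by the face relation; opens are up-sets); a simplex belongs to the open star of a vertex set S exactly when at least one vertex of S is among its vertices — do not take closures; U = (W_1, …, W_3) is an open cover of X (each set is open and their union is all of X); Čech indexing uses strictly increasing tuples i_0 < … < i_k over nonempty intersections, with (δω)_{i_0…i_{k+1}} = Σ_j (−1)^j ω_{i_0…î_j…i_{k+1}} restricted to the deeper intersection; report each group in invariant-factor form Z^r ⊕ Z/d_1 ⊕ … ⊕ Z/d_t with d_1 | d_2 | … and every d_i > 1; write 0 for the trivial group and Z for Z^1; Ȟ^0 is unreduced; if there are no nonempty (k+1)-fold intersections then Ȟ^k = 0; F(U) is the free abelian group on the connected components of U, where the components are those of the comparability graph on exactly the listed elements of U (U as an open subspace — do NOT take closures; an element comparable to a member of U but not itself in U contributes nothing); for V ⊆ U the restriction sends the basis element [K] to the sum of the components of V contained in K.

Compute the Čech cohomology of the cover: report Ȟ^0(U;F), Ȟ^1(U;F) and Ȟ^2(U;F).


intersection data:
  W1={{q1},{q4},{q5},{q1,q2},{q1,q3},{q1,q4},{q1,q5},{q3,q5},{q4,q5},{q1,q3,q5},{q1,q4,q5}} W2={{q2},{q3},{q5},{q1,q2},{q1,q3},{q1,q5},{q2,q3},{q3,q5},{q4,q5},{q1,q3,q5},{q1,q4,q5}} W3={{q3},{q1,q3},{q2,q3},{q3,q5},{q1,q3,q5}}
  W12={{q5},{q1,q2},{q1,q3},{q1,q5},{q3,q5},{q4,q5},{q1,q3,q5},{q1,q4,q5}} W13={{q1,q3},{q3,q5},{q1,q3,q5}} W23={{q3},{q1,q3},{q2,q3},{q3,q5},{q1,q3,q5}}
  W123={{q1,q3},{q3,q5},{q1,q3,q5}}
components per intersection:
  W1: {{q1},{q4},{q5},{q1,q2},{q1,q3},{q1,q4},{q1,q5},{q3,q5},{q4,q5},{q1,q3,q5},{q1,q4,q5}}
  W2: {{q2},{q3},{q5},{q1,q2},{q1,q3},{q1,q5},{q2,q3},{q3,q5},{q4,q5},{q1,q3,q5},{q1,q4,q5}}
  W3: {{q3},{q1,q3},{q2,q3},{q3,q5},{q1,q3,q5}}
  W12: {{q5},{q1,q3},{q1,q5},{q3,q5},{q4,q5},{q1,q3,q5},{q1,q4,q5}} {{q1,q2}}
  W13: {{q1,q3},{q3,q5},{q1,q3,q5}}
  W23: {{q3},{q1,q3},{q2,q3},{q3,q5},{q1,q3,q5}}
  W123: {{q1,q3},{q3,q5},{q1,q3,q5}}
C dims 3,4,1; δ0: rk 2, SNF 1^2; δ1: rk 1, SNF 1^1
Ȟ^0 = (3 − 2) − 0 = 1, so Ȟ^0 ≅ Z
Ȟ^1 = (4 − 1) − 2 = 1, so Ȟ^1 ≅ Z
Ȟ^2 = (1 − 0) − 1 = 0, so Ȟ^2 ≅ 0

Ȟ^0(U;F) ≅ Z,  Ȟ^1(U;F) ≅ Z,  Ȟ^2(U;F) ≅ 0


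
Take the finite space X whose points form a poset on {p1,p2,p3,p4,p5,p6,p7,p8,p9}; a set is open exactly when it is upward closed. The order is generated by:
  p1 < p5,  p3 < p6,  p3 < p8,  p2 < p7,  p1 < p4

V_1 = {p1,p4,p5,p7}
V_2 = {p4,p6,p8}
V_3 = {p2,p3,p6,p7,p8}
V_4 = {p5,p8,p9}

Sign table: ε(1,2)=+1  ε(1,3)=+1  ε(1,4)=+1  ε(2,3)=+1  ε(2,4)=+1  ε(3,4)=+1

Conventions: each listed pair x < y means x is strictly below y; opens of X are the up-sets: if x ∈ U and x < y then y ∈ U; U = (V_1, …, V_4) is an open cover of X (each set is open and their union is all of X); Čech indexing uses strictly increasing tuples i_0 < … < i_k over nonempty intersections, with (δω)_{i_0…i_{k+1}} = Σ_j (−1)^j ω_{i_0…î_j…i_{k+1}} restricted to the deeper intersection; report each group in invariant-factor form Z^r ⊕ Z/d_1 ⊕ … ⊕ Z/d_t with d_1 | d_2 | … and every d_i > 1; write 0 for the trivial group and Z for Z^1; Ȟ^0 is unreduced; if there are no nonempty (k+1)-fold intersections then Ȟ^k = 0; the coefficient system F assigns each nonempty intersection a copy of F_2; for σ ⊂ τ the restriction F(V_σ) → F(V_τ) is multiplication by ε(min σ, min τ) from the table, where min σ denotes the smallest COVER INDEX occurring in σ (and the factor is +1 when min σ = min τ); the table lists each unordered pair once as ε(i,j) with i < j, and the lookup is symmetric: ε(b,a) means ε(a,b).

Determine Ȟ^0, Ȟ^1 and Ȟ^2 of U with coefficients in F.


Ȟ^0 = Z/2,  Ȟ^1 = Z/2 ⊕ Z/2,  Ȟ^2 = 0

nerve of the cover:
  V12={p4} V13={p7} V14={p5} V23={p6,p8} V24={p8} V34={p8}
  V234={p8}
C dims 4,6,1; δ0: rk_F2 3; δ1: rk_F2 1
Ȟ^0 = (4 − 3) − 0 = 1, so Ȟ^0 ≅ Z/2
Ȟ^1 = (6 − 1) − 3 = 2, so Ȟ^1 ≅ Z/2 ⊕ Z/2
Ȟ^2 = (1 − 0) − 1 = 0, so Ȟ^2 ≅ 0


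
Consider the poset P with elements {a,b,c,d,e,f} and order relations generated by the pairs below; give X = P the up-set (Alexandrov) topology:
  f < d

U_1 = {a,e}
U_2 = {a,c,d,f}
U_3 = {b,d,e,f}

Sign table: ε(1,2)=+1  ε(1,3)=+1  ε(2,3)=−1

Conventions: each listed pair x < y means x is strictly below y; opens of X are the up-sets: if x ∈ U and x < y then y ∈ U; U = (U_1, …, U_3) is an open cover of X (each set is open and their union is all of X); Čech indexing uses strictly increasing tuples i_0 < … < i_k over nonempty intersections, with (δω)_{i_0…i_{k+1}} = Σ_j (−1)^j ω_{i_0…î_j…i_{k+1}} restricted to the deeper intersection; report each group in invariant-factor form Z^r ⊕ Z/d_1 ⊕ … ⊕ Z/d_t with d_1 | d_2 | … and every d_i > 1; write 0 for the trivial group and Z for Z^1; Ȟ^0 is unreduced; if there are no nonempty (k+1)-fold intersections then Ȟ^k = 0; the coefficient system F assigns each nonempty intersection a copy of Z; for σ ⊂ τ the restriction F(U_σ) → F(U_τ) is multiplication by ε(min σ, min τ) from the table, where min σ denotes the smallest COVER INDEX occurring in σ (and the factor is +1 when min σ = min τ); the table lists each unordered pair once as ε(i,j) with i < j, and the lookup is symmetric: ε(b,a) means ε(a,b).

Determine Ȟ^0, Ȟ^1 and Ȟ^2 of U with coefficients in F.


Ȟ^0 = 0, Ȟ^1 = Z/2, Ȟ^2 = 0

cover nerve:
  U12={a} U13={e} U23={d,f}
C dims 3,3; δ0: rk 3, SNF 1^2·2
Ȟ^0: (3−3)−0=0 ⇒ 0
Ȟ^1: (3−0)−3=0 plus torsion [2] ⇒ Z/2
Ȟ^2: (0−0)−0=0 ⇒ 0


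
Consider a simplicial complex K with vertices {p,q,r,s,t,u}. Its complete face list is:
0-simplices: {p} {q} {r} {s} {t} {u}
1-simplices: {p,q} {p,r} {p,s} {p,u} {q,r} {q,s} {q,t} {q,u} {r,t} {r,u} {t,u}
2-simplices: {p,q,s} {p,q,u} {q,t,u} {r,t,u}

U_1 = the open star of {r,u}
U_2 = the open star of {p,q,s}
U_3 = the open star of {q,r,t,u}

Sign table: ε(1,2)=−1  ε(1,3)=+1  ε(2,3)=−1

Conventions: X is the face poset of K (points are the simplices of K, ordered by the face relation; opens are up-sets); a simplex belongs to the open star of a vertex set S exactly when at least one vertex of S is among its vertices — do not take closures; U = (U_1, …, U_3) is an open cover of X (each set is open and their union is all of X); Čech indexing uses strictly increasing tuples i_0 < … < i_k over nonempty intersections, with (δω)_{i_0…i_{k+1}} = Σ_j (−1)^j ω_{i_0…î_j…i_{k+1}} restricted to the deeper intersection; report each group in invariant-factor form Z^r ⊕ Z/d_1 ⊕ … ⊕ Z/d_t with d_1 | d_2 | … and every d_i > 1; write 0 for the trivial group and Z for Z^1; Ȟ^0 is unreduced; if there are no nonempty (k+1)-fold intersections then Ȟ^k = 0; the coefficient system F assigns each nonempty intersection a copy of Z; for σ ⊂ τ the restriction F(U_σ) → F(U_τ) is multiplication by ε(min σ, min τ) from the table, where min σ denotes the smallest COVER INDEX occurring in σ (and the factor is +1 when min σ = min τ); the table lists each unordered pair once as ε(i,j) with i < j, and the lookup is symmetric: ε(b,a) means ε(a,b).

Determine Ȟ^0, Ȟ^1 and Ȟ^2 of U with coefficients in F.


Ȟ^0 = Z, Ȟ^1 = 0 and Ȟ^2 = 0

nonempty intersections:
  U1={{r},{u},{p,r},{p,u},{q,r},{q,u},{r,t},{r,u},{t,u},{p,q,u},{q,t,u},{r,t,u}} U2={{p},{q},{s},{p,q},{p,r},{p,s},{p,u},{q,r},{q,s},{q,t},{q,u},{p,q,s},{p,q,u},{q,t,u}} U3={{q},{r},{t},{u},{p,q},{p,r},{p,u},{q,r},{q,s},{q,t},{q,u},{r,t},{r,u},{t,u},{p,q,s},{p,q,u},{q,t,u},{r,t,u}}
  U12={{p,r},{p,u},{q,r},{q,u},{p,q,u},{q,t,u}} U13={{r},{u},{p,r},{p,u},{q,r},{q,u},{r,t},{r,u},{t,u},{p,q,u},{q,t,u},{r,t,u}} U23={{q},{p,q},{p,r},{p,u},{q,r},{q,s},{q,t},{q,u},{p,q,s},{p,q,u},{q,t,u}}
  U123={{p,r},{p,u},{q,r},{q,u},{p,q,u},{q,t,u}}
C dims 3,3,1; δ0: rk 2, SNF 1^2; δ1: rk 1, SNF 1^1
Ȟ^0: (3−2)−0=1 ⇒ Z
Ȟ^1: (3−1)−2=0 ⇒ 0
Ȟ^2: (1−0)−1=0 ⇒ 0


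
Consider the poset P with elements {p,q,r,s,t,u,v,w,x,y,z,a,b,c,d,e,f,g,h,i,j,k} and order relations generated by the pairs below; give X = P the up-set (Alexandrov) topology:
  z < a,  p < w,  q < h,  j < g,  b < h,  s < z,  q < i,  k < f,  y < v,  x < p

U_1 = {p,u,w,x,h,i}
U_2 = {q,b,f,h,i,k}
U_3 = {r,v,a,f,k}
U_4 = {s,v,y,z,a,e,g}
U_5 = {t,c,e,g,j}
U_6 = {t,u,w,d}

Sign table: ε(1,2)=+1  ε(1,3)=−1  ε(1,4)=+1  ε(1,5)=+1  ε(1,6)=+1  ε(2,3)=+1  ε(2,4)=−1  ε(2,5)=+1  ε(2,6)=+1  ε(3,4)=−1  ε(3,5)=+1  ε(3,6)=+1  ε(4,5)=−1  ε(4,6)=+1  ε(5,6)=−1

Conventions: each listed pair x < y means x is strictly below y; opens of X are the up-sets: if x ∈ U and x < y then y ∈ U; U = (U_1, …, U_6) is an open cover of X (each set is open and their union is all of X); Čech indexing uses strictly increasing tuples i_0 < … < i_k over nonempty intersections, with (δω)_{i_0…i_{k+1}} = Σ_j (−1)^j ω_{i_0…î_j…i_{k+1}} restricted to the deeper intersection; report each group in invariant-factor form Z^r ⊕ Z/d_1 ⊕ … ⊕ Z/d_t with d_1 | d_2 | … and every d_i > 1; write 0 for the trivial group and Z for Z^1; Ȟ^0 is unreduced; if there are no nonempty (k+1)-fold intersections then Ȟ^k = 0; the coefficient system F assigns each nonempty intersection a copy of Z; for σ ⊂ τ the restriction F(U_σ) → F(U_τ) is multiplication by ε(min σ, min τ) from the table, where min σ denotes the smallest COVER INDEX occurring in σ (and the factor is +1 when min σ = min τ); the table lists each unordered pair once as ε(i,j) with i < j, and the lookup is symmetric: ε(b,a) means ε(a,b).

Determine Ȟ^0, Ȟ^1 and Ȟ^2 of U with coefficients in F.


Ȟ^0 = 0,  Ȟ^1 = Z/2,  Ȟ^2 = 0

nonempty intersections:
  U12={h,i} U16={u,w} U23={f,k} U34={v,a} U45={e,g} U56={t}
C dims 6,6; δ0: rk 6, SNF 1^5·2
Ȟ^0: (6−6)−0=0 ⇒ 0
Ȟ^1: (6−0)−6=0 plus torsion [2] ⇒ Z/2
Ȟ^2: (0−0)−0=0 ⇒ 0


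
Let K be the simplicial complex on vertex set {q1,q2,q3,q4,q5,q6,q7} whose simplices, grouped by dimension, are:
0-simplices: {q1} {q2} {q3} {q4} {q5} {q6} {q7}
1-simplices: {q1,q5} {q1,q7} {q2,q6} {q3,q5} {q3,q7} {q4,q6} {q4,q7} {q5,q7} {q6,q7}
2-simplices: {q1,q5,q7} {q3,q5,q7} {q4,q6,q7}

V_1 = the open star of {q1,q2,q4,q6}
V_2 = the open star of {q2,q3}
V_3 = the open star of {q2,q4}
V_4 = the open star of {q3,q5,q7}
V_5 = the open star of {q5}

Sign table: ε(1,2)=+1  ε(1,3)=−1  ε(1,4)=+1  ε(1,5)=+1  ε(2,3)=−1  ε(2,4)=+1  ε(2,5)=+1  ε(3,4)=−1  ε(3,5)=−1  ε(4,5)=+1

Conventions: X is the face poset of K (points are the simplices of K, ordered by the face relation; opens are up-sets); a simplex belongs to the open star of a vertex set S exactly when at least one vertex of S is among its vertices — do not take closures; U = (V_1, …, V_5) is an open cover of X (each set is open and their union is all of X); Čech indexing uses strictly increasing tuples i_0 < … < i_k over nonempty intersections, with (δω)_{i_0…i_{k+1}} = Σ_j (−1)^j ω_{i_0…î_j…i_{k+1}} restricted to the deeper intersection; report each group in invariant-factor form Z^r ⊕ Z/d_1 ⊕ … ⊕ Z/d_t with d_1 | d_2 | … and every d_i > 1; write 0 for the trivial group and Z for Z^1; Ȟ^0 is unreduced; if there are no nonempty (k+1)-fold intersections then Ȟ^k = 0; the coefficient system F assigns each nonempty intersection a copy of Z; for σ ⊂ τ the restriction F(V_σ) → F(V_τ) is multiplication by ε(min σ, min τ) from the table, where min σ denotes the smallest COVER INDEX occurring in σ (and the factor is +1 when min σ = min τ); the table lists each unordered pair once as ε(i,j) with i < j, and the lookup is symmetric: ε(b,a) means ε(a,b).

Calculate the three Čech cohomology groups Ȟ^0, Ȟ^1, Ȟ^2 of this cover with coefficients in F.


nonempty intersections:
  V1={{q1},{q2},{q4},{q6},{q1,q5},{q1,q7},{q2,q6},{q4,q6},{q4,q7},{q6,q7},{q1,q5,q7},{q4,q6,q7}} V2={{q2},{q3},{q2,q6},{q3,q5},{q3,q7},{q3,q5,q7}} V3={{q2},{q4},{q2,q6},{q4,q6},{q4,q7},{q4,q6,q7}} V4={{q3},{q5},{q7},{q1,q5},{q1,q7},{q3,q5},{q3,q7},{q4,q7},{q5,q7},{q6,q7},{q1,q5,q7},{q3,q5,q7},{q4,q6,q7}} V5={{q5},{q1,q5},{q3,q5},{q5,q7},{q1,q5,q7},{q3,q5,q7}}
  V12={{q2},{q2,q6}} V13={{q2},{q4},{q2,q6},{q4,q6},{q4,q7},{q4,q6,q7}} V14={{q1,q5},{q1,q7},{q4,q7},{q6,q7},{q1,q5,q7},{q4,q6,q7}} V15={{q1,q5},{q1,q5,q7}} V23={{q2},{q2,q6}} V24={{q3},{q3,q5},{q3,q7},{q3,q5,q7}} V25={{q3,q5},{q3,q5,q7}} V34={{q4,q7},{q4,q6,q7}} V45={{q5},{q1,q5},{q3,q5},{q5,q7},{q1,q5,q7},{q3,q5,q7}}
  V123={{q2},{q2,q6}} V134={{q4,q7},{q4,q6,q7}} V145={{q1,q5},{q1,q5,q7}} V245={{q3,q5},{q3,q5,q7}}
C dims 5,9,4; δ0: rk 4, SNF 1^4; δ1: rk 4, SNF 1^4
Ȟ^0: (5−4)−0=1 ⇒ Z
Ȟ^1: (9−4)−4=1 ⇒ Z
Ȟ^2: (4−0)−4=0 ⇒ 0

Ȟ^0(U;F) ≅ Z,  Ȟ^1(U;F) ≅ Z,  Ȟ^2(U;F) ≅ 0


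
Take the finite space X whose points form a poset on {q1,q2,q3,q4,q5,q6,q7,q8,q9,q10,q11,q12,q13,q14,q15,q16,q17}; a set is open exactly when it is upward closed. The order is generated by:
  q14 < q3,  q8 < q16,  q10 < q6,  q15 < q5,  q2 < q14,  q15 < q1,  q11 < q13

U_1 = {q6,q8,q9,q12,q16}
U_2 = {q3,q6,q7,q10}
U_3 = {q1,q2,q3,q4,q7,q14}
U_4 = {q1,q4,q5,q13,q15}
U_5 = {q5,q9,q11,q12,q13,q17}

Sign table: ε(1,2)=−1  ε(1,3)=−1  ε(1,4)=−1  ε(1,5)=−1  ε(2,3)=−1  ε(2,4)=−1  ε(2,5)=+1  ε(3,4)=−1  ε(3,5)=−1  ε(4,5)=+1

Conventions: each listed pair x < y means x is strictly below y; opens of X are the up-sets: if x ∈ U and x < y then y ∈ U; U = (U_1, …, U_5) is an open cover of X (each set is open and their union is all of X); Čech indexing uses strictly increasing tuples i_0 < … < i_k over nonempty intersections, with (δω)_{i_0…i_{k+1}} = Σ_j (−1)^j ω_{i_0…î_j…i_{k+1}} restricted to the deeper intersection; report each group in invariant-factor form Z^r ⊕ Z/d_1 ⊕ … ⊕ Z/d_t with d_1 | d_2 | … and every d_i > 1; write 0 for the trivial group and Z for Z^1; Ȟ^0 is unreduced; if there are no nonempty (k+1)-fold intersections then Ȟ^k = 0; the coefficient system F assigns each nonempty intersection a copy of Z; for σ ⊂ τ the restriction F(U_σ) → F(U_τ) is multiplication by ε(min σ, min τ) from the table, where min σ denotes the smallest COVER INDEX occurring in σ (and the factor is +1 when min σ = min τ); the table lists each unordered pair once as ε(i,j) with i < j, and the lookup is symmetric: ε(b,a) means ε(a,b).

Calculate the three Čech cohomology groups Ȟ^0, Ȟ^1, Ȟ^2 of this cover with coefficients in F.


nerve simplices:
  U12={q6} U15={q9,q12} U23={q3,q7} U34={q1,q4} U45={q5,q13}
C dims 5,5; δ0: rk 4, SNF 1^4
degree 0: 5−4−0 = 1 → Ȟ^0 ≅ Z
degree 1: 5−0−4 = 1 → Ȟ^1 ≅ Z
degree 2: 0−0−0 = 0 → Ȟ^2 ≅ 0

Ȟ^0 ≅ Z, Ȟ^1 ≅ Z and Ȟ^2 ≅ 0


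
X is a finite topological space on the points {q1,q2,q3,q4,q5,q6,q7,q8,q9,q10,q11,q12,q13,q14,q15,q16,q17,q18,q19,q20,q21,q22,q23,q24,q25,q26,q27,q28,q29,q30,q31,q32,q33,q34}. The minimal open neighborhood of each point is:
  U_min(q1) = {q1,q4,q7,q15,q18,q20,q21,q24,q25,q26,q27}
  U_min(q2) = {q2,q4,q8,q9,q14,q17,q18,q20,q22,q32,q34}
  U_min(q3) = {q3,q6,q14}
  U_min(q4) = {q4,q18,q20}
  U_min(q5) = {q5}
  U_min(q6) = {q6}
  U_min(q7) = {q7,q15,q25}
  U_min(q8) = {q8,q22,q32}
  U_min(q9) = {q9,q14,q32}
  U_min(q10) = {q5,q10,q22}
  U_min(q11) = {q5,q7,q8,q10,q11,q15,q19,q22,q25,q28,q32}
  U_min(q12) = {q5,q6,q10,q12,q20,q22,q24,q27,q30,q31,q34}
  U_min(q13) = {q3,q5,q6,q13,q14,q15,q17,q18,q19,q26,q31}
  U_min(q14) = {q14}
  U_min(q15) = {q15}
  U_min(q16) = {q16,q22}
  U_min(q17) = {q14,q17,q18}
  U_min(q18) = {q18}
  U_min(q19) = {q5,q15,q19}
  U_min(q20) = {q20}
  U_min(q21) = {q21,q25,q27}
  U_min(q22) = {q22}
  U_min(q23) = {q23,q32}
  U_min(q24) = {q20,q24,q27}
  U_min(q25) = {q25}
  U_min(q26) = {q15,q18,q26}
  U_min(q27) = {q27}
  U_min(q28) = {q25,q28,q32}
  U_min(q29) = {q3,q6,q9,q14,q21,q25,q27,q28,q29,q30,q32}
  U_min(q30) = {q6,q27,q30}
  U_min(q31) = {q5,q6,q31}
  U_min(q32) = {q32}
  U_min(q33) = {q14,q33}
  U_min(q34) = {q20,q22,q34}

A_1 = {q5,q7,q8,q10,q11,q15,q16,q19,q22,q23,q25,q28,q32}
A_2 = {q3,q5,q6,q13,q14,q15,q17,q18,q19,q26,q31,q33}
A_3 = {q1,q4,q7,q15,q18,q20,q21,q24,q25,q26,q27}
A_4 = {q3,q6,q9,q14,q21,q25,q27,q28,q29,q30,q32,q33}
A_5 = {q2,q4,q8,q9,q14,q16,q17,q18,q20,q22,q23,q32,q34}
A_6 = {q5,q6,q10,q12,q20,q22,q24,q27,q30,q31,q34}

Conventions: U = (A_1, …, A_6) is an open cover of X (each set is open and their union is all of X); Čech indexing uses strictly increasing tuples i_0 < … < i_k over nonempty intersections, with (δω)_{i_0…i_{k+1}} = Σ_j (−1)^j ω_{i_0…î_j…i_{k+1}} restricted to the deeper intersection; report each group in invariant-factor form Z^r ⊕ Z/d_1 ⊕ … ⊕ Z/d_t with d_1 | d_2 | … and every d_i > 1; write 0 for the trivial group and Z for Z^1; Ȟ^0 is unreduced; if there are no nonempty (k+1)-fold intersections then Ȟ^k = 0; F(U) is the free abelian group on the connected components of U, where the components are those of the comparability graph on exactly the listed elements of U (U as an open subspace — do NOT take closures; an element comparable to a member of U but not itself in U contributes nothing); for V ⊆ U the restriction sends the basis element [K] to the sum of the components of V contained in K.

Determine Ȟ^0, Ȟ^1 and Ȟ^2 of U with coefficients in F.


nerve simplices:
  A12={q5,q15,q19} A13={q7,q15,q25} A14={q25,q28,q32} A15={q8,q16,q22,q23,q32} A16={q5,q10,q22} A23={q15,q18,q26} A24={q3,q6,q14,q33} A25={q14,q17,q18} A26={q5,q6,q31} A34={q21,q25,q27} A35={q4,q18,q20} A36={q20,q24,q27} A45={q9,q14,q32} A46={q6,q27,q30} A56={q20,q22,q34}
  A123={q15} A126={q5} A134={q25} A145={q32} A156={q22} A235={q18} A245={q14} A246={q6} A346={q27} A356={q20}
components per intersection:
  A1: {q5,q7,q8,q10,q11,q15,q16,q19,q22,q23,q25,q28,q32}
  A2: {q3,q5,q6,q13,q14,q15,q17,q18,q19,q26,q31,q33}
  A3: {q1,q4,q7,q15,q18,q20,q21,q24,q25,q26,q27}
  A4: {q3,q6,q9,q14,q21,q25,q27,q28,q29,q30,q32,q33}
  A5: {q2,q4,q8,q9,q14,q16,q17,q18,q20,q22,q23,q32,q34}
  A6: {q5,q6,q10,q12,q20,q22,q24,q27,q30,q31,q34}
  A12: {q5,q15,q19}
  A13: {q7,q15,q25}
  A14: {q25,q28,q32}
  A15: {q8,q16,q22,q23,q32}
  A16: {q5,q10,q22}
  A23: {q15,q18,q26}
  A24: {q3,q6,q14,q33}
  A25: {q14,q17,q18}
  A26: {q5,q6,q31}
  A34: {q21,q25,q27}
  A35: {q4,q18,q20}
  A36: {q20,q24,q27}
  A45: {q9,q14,q32}
  A46: {q6,q27,q30}
  A56: {q20,q22,q34}
  A123: {q15}
  A126: {q5}
  A134: {q25}
  A145: {q32}
  A156: {q22}
  A235: {q18}
  A245: {q14}
  A246: {q6}
  A346: {q27}
  A356: {q20}
C dims 6,15,10; δ0: rk 5, SNF 1^5; δ1: rk 10, SNF 1^9·2
degree 0: 6−5−0 = 1 → Ȟ^0 ≅ Z
degree 1: 15−10−5 = 0 → Ȟ^1 ≅ 0
degree 2: 10−0−10 = 0 plus torsion [2] → Ȟ^2 ≅ Z/2

Ȟ^0 ≅ Z, Ȟ^1 ≅ 0 and Ȟ^2 ≅ Z/2
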